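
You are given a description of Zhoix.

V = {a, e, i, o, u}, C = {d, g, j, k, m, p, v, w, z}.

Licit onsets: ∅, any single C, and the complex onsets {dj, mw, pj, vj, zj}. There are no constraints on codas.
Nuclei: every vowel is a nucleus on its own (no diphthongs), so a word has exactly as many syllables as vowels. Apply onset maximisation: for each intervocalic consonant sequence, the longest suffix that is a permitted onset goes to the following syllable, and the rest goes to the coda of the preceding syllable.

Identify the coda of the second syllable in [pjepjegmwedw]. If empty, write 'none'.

g

Vowels present: e, e, e; each is a nucleus, giving 3 syllables.
V1 /e/ – V2 /e/: /pj/ — entire cluster is a permitted onset → onset /pj/, coda ∅.
V2 /e/ – V3 /e/: /gmw/ — longest licit onset from the right is /mw/, leaving /g/ as coda.
So the parse is pje.pjeg.mwedw.
Syllable 2 is /pjeg/: onset /pj/, nucleus /e/, coda /g/.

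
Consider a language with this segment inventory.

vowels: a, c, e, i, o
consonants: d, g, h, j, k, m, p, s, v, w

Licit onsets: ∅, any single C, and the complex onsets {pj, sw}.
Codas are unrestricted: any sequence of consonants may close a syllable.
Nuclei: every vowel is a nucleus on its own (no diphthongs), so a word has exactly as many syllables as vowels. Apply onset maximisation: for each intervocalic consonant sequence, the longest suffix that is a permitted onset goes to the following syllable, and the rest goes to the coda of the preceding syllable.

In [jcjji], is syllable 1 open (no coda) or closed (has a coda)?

closed

Nuclei (vowels): c, i → 2 syllables.
Between /c/ (V1) and /i/ (V2): /jj/ splits as /j/ + /j/ (/j/ is the longest suffix that is a licit onset).
So the parse is jcj.ji.
Syllable 1 is /jcj/ with coda /j/, so it is closed.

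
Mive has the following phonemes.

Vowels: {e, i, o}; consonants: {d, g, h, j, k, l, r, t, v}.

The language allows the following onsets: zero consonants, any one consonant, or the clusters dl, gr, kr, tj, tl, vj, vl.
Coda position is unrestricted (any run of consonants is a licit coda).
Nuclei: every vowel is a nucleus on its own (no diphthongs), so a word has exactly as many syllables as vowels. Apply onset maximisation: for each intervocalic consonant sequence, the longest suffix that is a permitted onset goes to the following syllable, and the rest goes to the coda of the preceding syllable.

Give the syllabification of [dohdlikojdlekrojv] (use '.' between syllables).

Vowels present: o, i, o, e, o; each is a nucleus, giving 5 syllables.
/o…i/ gap (V1→V2): cluster /hdl/ — the longest permitted-onset suffix is /dl/; onset = /dl/, preceding coda = /h/.
/i…o/ gap (V2→V3): /k/ is a single consonant, so it becomes the next onset.
/o…e/ gap (V3→V4): cluster /jdl/ — the longest permitted-onset suffix is /dl/; onset = /dl/, preceding coda = /j/.
/e…o/ gap (V4→V5): /kr/ — entire cluster is a permitted onset → onset /kr/, coda ∅.

doh.dli.koj.dle.krojv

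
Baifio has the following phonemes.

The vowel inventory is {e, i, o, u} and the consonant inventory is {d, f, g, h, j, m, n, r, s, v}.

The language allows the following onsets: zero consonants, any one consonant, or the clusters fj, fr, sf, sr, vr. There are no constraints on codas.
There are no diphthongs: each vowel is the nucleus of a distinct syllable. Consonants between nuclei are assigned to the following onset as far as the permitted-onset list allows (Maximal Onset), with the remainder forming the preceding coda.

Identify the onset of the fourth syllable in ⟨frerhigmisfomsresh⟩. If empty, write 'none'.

Nuclei (vowels): e, i, i, o, e → 5 syllables.
V1 /e/ – V2 /i/: /rh/; trying suffixes from longest down, /h/ is the first permitted one, so coda /r/ | onset /h/.
V2 /i/ – V3 /i/: /gm/; trying suffixes from longest down, /m/ is the first permitted one, so coda /g/ | onset /m/.
V3 /i/ – V4 /o/: /sf/ — entire cluster is a permitted onset → onset /sf/, coda ∅.
V4 /o/ – V5 /e/: /msr/ — longest licit onset from the right is /sr/, leaving /m/ as coda.
So the parse is frer.hig.mi.sfom.sresh.
Syllable 4 is /sfom/: onset /sf/, nucleus /o/, coda /m/.

sf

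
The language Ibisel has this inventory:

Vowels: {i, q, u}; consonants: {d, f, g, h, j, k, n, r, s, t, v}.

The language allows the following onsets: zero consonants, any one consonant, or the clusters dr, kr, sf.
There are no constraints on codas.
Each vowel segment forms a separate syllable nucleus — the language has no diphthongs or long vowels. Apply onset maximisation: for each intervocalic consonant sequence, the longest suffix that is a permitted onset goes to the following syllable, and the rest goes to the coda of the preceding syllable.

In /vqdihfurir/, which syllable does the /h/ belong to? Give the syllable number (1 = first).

Vowels present: q, i, u, i; each is a nucleus, giving 4 syllables.
V1 /q/ – V2 /i/: /d/ → onset of the next syllable (single consonants are always licit onsets).
V2 /i/ – V3 /u/: /hf/; trying suffixes from longest down, /f/ is the first permitted one, so coda /h/ | onset /f/.
V3 /u/ – V4 /i/: /r/ → onset of the next syllable (single consonants are always licit onsets).
Putting it together: vq.dih.fu.rir.
The /h/ is in the coda of syllable 2 (/dih/).

2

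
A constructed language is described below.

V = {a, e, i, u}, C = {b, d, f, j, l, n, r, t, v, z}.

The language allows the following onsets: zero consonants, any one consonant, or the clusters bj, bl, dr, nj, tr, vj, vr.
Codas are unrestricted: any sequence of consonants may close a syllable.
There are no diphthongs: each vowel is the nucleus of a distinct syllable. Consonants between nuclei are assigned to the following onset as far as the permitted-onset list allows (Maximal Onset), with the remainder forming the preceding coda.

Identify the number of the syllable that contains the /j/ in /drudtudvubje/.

Vowels present: u, u, u, e; each is a nucleus, giving 4 syllables.
/u…u/ gap (V1→V2): cluster /dt/ — the longest permitted-onset suffix is /t/; onset = /t/, preceding coda = /d/.
/u…u/ gap (V2→V3): cluster /dv/ — the longest permitted-onset suffix is /v/; onset = /v/, preceding coda = /d/.
/u…e/ gap (V3→V4): /bj/ — entire cluster is a permitted onset → onset /bj/, coda ∅.
Syllabification: drud.tud.vu.bje.
The /j/ is in the onset of syllable 4 (/bje/).

4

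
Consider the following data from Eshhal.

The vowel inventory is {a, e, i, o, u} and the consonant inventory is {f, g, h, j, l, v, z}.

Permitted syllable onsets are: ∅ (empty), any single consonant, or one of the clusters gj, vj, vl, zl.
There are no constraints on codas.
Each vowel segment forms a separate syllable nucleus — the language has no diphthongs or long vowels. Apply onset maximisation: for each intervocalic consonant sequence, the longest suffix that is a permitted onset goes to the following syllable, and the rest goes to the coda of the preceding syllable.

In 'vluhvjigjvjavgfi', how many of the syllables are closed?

The vowels are u, i, a, i — 4 nuclei, so 4 syllables.
σ1/σ2 boundary: /hvj/ splits as /h/ + /vj/ (/vj/ is the longest suffix that is a licit onset).
σ2/σ3 boundary: /gjvj/ — longest licit onset from the right is /vj/, leaving /gj/ as coda.
σ3/σ4 boundary: cluster /vgf/ — the longest permitted-onset suffix is /f/; onset = /f/, preceding coda = /vg/.
Putting it together: vluh.vjigj.vjavg.fi.
Classifying each syllable: /vluh/ (closed), /vjigj/ (closed), /vjavg/ (closed), /fi/ (open).
Closed syllables: 3.

3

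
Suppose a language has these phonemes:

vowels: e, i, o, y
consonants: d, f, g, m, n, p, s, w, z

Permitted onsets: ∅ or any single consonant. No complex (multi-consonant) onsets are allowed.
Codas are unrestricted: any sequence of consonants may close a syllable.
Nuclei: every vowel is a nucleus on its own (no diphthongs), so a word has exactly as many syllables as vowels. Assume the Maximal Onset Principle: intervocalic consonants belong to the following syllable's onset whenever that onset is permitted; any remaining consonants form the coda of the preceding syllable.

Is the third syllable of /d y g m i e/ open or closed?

Vowels present: y, i, e; each is a nucleus, giving 3 syllables.
Between /y/ (V1) and /i/ (V2): cluster /gm/ — the longest permitted-onset suffix is /m/; onset = /m/, preceding coda = /g/.
Between /i/ (V2) and /e/ (V3): nothing intervenes; syllable break is V.V.
Putting it together: dyg.mi.e.
Syllable 3 is /e/; it ends in its nucleus with no coda, so it is open.

open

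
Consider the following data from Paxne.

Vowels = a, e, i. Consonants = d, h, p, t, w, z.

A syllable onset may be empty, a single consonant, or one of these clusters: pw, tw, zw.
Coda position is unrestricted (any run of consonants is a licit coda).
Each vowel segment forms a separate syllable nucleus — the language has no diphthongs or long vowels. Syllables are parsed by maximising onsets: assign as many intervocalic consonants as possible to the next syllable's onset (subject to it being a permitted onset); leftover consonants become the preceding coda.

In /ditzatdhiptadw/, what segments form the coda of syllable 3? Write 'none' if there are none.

p

Vowels present: i, a, i, a; each is a nucleus, giving 4 syllables.
σ1/σ2 boundary: /tz/; trying suffixes from longest down, /z/ is the first permitted one, so coda /t/ | onset /z/.
σ2/σ3 boundary: cluster /tdh/ — the longest permitted-onset suffix is /h/; onset = /h/, preceding coda = /td/.
σ3/σ4 boundary: cluster /pt/ — the longest permitted-onset suffix is /t/; onset = /t/, preceding coda = /p/.
So the parse is dit.zatd.hip.tadw.
Syllable 3 is /hip/: onset /h/, nucleus /i/, coda /p/.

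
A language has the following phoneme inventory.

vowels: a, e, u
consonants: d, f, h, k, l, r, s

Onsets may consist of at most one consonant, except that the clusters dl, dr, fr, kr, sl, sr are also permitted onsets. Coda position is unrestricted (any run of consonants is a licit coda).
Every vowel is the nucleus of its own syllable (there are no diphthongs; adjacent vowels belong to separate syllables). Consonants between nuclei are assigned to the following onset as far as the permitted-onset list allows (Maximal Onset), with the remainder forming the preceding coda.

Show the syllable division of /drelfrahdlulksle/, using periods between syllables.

drel.frah.dlulk.sle

Nuclei (vowels): e, a, u, e → 4 syllables.
σ1/σ2 boundary: /lfr/; trying suffixes from longest down, /fr/ is the first permitted one, so coda /l/ | onset /fr/.
σ2/σ3 boundary: cluster /hdl/ — the longest permitted-onset suffix is /dl/; onset = /dl/, preceding coda = /h/.
σ3/σ4 boundary: /lksl/; trying suffixes from longest down, /sl/ is the first permitted one, so coda /lk/ | onset /sl/.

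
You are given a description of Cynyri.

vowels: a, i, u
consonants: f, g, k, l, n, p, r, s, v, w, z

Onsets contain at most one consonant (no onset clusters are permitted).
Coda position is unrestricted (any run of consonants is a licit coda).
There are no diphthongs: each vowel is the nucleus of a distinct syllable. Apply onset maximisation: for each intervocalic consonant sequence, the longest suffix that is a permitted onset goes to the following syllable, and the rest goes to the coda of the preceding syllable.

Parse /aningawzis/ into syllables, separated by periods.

Vowels present: a, i, a, i; each is a nucleus, giving 4 syllables.
Between /a/ (V1) and /i/ (V2): just /n/ — single C goes to the following onset.
Between /i/ (V2) and /a/ (V3): /ng/; trying suffixes from longest down, /g/ is the first permitted one, so coda /n/ | onset /g/.
Between /a/ (V3) and /i/ (V4): /wz/ — longest licit onset from the right is /z/, leaving /w/ as coda.

a.nin.gaw.zis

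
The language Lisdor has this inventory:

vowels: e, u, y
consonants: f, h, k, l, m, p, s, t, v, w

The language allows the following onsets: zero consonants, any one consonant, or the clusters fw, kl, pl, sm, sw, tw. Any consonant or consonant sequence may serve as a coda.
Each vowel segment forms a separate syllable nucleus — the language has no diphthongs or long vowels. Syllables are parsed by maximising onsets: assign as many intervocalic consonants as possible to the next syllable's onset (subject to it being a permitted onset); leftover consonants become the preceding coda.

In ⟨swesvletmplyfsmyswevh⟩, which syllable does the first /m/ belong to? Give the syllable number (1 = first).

Vowels present: e, e, y, y, e; each is a nucleus, giving 5 syllables.
Between /e/ (V1) and /e/ (V2): /svl/; trying suffixes from longest down, /l/ is the first permitted one, so coda /sv/ | onset /l/.
Between /e/ (V2) and /y/ (V3): /tmpl/; trying suffixes from longest down, /pl/ is the first permitted one, so coda /tm/ | onset /pl/.
Between /y/ (V3) and /y/ (V4): cluster /fsm/ — the longest permitted-onset suffix is /sm/; onset = /sm/, preceding coda = /f/.
Between /y/ (V4) and /e/ (V5): /sw/ — entire cluster is a permitted onset → onset /sw/, coda ∅.
Syllabification: swesv.letm.plyf.smy.swevh.
The first /m/ is in the coda of syllable 2 (/letm/).

2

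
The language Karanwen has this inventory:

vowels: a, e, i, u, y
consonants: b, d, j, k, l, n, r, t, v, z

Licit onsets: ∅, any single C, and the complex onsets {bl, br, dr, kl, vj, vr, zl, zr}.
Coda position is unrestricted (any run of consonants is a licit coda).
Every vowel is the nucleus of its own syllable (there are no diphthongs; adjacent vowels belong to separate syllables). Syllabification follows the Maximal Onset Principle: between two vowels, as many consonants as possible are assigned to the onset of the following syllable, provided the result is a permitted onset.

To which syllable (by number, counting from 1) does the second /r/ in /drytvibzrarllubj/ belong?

Nuclei (vowels): y, i, a, u → 4 syllables.
/y…i/ gap (V1→V2): /tv/; trying suffixes from longest down, /v/ is the first permitted one, so coda /t/ | onset /v/.
/i…a/ gap (V2→V3): /bzr/ — longest licit onset from the right is /zr/, leaving /b/ as coda.
/a…u/ gap (V3→V4): cluster /rll/ — the longest permitted-onset suffix is /l/; onset = /l/, preceding coda = /rl/.
Result: dryt.vib.zrarl.lubj.
The second /r/ is in the onset of syllable 3 (/zrarl/).

3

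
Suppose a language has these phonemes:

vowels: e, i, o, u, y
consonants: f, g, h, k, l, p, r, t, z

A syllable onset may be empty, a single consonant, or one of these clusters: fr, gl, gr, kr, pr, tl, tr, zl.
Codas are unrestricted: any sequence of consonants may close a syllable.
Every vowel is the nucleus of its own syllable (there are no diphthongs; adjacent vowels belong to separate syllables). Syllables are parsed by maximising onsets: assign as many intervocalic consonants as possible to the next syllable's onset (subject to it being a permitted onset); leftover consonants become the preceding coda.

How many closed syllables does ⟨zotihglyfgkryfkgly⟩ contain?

3

Nuclei (vowels): o, i, y, y, y → 5 syllables.
σ1/σ2 boundary: just /t/ — single C goes to the following onset.
σ2/σ3 boundary: /hgl/; trying suffixes from longest down, /gl/ is the first permitted one, so coda /h/ | onset /gl/.
σ3/σ4 boundary: cluster /fgkr/ — the longest permitted-onset suffix is /kr/; onset = /kr/, preceding coda = /fg/.
σ4/σ5 boundary: /fkgl/ splits as /fk/ + /gl/ (/gl/ is the longest suffix that is a licit onset).
Putting it together: zo.tih.glyfg.kryfk.gly.
Classifying each syllable: /zo/ (open), /tih/ (closed), /glyfg/ (closed), /kryfk/ (closed), /gly/ (open).
Closed syllables: 3.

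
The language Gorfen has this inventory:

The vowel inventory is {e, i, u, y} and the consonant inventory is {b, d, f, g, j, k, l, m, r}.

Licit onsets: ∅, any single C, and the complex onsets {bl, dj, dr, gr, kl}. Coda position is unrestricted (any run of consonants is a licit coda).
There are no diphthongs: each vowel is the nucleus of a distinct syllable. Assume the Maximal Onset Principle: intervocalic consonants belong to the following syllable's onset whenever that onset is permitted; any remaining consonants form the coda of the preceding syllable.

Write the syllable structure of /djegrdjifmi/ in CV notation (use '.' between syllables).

CCVCC.CCVC.CV

Vowels present: e, i, i; each is a nucleus, giving 3 syllables.
Between /e/ (V1) and /i/ (V2): /grdj/; trying suffixes from longest down, /dj/ is the first permitted one, so coda /gr/ | onset /dj/.
Between /i/ (V2) and /i/ (V3): /fm/ splits as /f/ + /m/ (/m/ is the longest suffix that is a licit onset).
Result: djegr.djif.mi.
Mapping each syllable to C/V: /djegr/ → CCVCC, /djif/ → CCVC, /mi/ → CV.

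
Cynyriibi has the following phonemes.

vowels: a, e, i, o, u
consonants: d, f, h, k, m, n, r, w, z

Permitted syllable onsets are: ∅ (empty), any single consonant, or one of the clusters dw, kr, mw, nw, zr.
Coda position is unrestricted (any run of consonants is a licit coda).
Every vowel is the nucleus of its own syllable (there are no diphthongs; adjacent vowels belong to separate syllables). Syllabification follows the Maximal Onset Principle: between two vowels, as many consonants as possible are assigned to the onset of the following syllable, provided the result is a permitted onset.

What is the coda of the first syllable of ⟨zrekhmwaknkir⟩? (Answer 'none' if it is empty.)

kh

Vowels present: e, a, i; each is a nucleus, giving 3 syllables.
σ1/σ2 boundary: /khmw/; trying suffixes from longest down, /mw/ is the first permitted one, so coda /kh/ | onset /mw/.
σ2/σ3 boundary: /knk/ — longest licit onset from the right is /k/, leaving /kn/ as coda.
So the parse is zrekh.mwakn.kir.
Syllable 1 is /zrekh/: onset /zr/, nucleus /e/, coda /kh/.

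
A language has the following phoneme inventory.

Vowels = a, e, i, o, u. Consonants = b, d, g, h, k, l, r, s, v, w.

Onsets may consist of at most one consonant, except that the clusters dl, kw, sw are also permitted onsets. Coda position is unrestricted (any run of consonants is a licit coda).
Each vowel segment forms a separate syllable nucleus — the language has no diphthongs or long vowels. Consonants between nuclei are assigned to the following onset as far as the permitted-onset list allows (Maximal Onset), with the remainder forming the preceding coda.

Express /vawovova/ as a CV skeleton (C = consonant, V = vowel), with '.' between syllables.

CV.CV.CV.CV

The vowels are a, o, o, a — 4 nuclei, so 4 syllables.
V1 /a/ – V2 /o/: /w/ is a single consonant, so it becomes the next onset.
V2 /o/ – V3 /o/: /v/ is a single consonant, so it becomes the next onset.
V3 /o/ – V4 /a/: /v/ is a single consonant, so it becomes the next onset.
Syllabification: va.wo.vo.va.
Mapping each syllable to C/V: /va/ → CV, /wo/ → CV, /vo/ → CV, /va/ → CV.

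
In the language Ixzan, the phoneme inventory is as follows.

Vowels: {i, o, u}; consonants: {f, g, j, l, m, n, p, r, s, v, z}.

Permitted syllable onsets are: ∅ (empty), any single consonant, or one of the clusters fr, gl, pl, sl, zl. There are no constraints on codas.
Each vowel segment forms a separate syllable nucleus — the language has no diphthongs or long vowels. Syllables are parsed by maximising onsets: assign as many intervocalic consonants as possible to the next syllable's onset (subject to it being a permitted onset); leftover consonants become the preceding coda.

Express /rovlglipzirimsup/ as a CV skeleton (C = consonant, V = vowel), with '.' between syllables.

Vowels present: o, i, i, i, u; each is a nucleus, giving 5 syllables.
Between /o/ (V1) and /i/ (V2): /vlgl/; trying suffixes from longest down, /gl/ is the first permitted one, so coda /vl/ | onset /gl/.
Between /i/ (V2) and /i/ (V3): cluster /pz/ — the longest permitted-onset suffix is /z/; onset = /z/, preceding coda = /p/.
Between /i/ (V3) and /i/ (V4): just /r/ — single C goes to the following onset.
Between /i/ (V4) and /u/ (V5): /ms/ splits as /m/ + /s/ (/s/ is the longest suffix that is a licit onset).
Result: rovl.glip.zi.rim.sup.
Mapping each syllable to C/V: /rovl/ → CVCC, /glip/ → CCVC, /zi/ → CV, /rim/ → CVC, /sup/ → CVC.

CVCC.CCVC.CV.CVC.CVC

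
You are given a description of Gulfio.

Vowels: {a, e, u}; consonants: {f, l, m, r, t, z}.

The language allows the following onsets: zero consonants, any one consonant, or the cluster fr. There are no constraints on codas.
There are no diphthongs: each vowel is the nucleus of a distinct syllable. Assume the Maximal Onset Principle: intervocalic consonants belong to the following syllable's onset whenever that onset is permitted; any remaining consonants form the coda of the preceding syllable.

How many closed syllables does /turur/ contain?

The vowels are u, u — 2 nuclei, so 2 syllables.
σ1/σ2 boundary: /r/ → onset of the next syllable (single consonants are always licit onsets).
Syllabification: tu.rur.
Classifying each syllable: /tu/ (open), /rur/ (closed).
Closed syllables: 1.

1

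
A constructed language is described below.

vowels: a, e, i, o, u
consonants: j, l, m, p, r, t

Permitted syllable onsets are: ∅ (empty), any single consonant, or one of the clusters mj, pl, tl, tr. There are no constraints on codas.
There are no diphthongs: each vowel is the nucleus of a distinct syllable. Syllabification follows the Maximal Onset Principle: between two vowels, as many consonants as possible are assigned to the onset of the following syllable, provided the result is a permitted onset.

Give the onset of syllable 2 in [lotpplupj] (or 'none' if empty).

Nuclei (vowels): o, u → 2 syllables.
σ1/σ2 boundary: /tppl/; trying suffixes from longest down, /pl/ is the first permitted one, so coda /tp/ | onset /pl/.
Putting it together: lotp.plupj.
Syllable 2 is /plupj/: onset /pl/, nucleus /u/, coda /pj/.

pl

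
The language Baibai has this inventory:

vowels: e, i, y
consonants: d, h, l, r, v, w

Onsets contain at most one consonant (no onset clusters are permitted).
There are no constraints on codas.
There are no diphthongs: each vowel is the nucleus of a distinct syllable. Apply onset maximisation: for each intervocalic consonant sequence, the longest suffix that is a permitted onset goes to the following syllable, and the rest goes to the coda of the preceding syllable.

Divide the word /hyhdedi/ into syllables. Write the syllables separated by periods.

Nuclei (vowels): y, e, i → 3 syllables.
V1 /y/ – V2 /e/: cluster /hd/ — the longest permitted-onset suffix is /d/; onset = /d/, preceding coda = /h/.
V2 /e/ – V3 /i/: just /d/ — single C goes to the following onset.

hyh.de.di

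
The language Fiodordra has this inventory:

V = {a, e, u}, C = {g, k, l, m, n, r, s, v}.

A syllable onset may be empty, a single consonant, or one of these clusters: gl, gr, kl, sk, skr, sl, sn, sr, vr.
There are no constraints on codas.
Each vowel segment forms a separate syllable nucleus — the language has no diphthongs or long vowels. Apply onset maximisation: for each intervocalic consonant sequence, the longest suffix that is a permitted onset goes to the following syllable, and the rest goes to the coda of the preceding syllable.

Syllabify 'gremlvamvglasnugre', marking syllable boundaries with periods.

greml.vamv.gla.snu.gre

Vowels present: e, a, a, u, e; each is a nucleus, giving 5 syllables.
Between /e/ (V1) and /a/ (V2): cluster /mlv/ — the longest permitted-onset suffix is /v/; onset = /v/, preceding coda = /ml/.
Between /a/ (V2) and /a/ (V3): /mvgl/ splits as /mv/ + /gl/ (/gl/ is the longest suffix that is a licit onset).
Between /a/ (V3) and /u/ (V4): /sn/ — entire cluster is a permitted onset → onset /sn/, coda ∅.
Between /u/ (V4) and /e/ (V5): /gr/ is a licit onset in full, so it all attaches to the next syllable.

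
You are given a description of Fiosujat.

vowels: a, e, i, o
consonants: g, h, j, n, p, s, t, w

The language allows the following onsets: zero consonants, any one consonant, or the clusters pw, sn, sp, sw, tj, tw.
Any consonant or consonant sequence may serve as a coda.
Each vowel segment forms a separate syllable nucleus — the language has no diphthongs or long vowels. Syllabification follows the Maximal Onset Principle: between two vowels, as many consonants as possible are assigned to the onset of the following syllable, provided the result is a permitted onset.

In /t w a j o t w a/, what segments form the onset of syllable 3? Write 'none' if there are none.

tw

Nuclei (vowels): a, o, a → 3 syllables.
/a…o/ gap (V1→V2): /j/ → onset of the next syllable (single consonants are always licit onsets).
/o…a/ gap (V2→V3): cluster /tw/ — /tw/ is itself a permitted onset, so the whole cluster goes right; preceding coda = ∅.
Putting it together: twa.jo.twa.
Syllable 3 is /twa/: onset /tw/, nucleus /a/, coda ∅.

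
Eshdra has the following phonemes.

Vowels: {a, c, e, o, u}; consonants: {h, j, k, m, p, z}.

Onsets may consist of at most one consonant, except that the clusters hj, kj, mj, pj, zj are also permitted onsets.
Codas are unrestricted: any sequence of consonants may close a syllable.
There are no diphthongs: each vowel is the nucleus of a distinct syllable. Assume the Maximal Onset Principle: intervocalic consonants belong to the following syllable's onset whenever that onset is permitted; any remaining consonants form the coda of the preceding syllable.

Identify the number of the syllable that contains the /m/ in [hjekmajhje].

Vowels present: e, a, e; each is a nucleus, giving 3 syllables.
V1 /e/ – V2 /a/: /km/ splits as /k/ + /m/ (/m/ is the longest suffix that is a licit onset).
V2 /a/ – V3 /e/: /jhj/ — longest licit onset from the right is /hj/, leaving /j/ as coda.
Putting it together: hjek.maj.hje.
The /m/ is in the onset of syllable 2 (/maj/).

2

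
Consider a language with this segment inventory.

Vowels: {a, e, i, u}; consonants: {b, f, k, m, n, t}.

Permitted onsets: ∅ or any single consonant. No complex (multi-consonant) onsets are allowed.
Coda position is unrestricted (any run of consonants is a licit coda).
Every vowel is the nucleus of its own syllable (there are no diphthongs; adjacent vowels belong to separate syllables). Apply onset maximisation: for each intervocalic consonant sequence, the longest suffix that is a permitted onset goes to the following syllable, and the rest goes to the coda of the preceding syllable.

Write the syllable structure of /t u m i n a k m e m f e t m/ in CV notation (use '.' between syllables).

CV.CV.CVC.CVC.CVCC

Vowels present: u, i, a, e, e; each is a nucleus, giving 5 syllables.
σ1/σ2 boundary: /m/ → onset of the next syllable (single consonants are always licit onsets).
σ2/σ3 boundary: just /n/ — single C goes to the following onset.
σ3/σ4 boundary: /km/ — longest licit onset from the right is /m/, leaving /k/ as coda.
σ4/σ5 boundary: /mf/ splits as /m/ + /f/ (/f/ is the longest suffix that is a licit onset).
Syllabification: tu.mi.nak.mem.fetm.
Mapping each syllable to C/V: /tu/ → CV, /mi/ → CV, /nak/ → CVC, /mem/ → CVC, /fetm/ → CVCC.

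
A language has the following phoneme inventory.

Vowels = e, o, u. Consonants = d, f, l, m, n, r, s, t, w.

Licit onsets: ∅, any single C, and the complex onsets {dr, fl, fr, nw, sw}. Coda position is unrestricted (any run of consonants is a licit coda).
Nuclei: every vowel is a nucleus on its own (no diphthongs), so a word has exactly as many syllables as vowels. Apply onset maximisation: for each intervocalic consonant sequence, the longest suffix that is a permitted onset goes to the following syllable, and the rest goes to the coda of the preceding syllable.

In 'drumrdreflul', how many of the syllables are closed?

2

Nuclei (vowels): u, e, u → 3 syllables.
/u…e/ gap (V1→V2): cluster /mrdr/ — the longest permitted-onset suffix is /dr/; onset = /dr/, preceding coda = /mr/.
/e…u/ gap (V2→V3): /fl/ is a licit onset in full, so it all attaches to the next syllable.
Syllabification: drumr.dre.flul.
Classifying each syllable: /drumr/ (closed), /dre/ (open), /flul/ (closed).
Closed syllables: 2.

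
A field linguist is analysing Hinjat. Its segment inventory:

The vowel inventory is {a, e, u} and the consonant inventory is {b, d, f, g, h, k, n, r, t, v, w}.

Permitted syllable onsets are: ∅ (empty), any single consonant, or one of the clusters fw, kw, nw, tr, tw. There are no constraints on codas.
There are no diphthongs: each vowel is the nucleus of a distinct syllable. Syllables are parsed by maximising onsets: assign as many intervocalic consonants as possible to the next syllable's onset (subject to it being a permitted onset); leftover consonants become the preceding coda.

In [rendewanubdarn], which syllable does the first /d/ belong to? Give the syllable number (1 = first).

2

Vowels present: e, e, a, u, a; each is a nucleus, giving 5 syllables.
σ1/σ2 boundary: /nd/ splits as /n/ + /d/ (/d/ is the longest suffix that is a licit onset).
σ2/σ3 boundary: /w/ → onset of the next syllable (single consonants are always licit onsets).
σ3/σ4 boundary: just /n/ — single C goes to the following onset.
σ4/σ5 boundary: /bd/; trying suffixes from longest down, /d/ is the first permitted one, so coda /b/ | onset /d/.
Putting it together: ren.de.wa.nub.darn.
The first /d/ is in the onset of syllable 2 (/de/).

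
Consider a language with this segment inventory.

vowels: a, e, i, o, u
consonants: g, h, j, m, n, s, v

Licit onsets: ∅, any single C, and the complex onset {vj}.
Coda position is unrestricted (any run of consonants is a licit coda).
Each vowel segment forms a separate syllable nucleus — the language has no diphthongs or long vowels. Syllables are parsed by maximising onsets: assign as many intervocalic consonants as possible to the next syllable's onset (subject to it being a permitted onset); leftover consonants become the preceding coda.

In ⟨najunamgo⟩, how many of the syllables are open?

3

Vowels present: a, u, a, o; each is a nucleus, giving 4 syllables.
/a…u/ gap (V1→V2): just /j/ — single C goes to the following onset.
/u…a/ gap (V2→V3): /n/ → onset of the next syllable (single consonants are always licit onsets).
/a…o/ gap (V3→V4): cluster /mg/ — the longest permitted-onset suffix is /g/; onset = /g/, preceding coda = /m/.
Syllabification: na.ju.nam.go.
Classifying each syllable: /na/ (open), /ju/ (open), /nam/ (closed), /go/ (open).
Open syllables: 3.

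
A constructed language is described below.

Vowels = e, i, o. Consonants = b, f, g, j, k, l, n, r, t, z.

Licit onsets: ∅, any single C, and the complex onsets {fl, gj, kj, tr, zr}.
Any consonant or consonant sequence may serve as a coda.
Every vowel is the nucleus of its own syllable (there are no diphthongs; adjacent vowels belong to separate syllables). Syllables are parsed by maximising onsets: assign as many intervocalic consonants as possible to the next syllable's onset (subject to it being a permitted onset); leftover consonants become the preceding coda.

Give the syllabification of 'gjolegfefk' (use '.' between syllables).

Vowels present: o, e, e; each is a nucleus, giving 3 syllables.
/o…e/ gap (V1→V2): just /l/ — single C goes to the following onset.
/e…e/ gap (V2→V3): /gf/ — longest licit onset from the right is /f/, leaving /g/ as coda.

gjo.leg.fefk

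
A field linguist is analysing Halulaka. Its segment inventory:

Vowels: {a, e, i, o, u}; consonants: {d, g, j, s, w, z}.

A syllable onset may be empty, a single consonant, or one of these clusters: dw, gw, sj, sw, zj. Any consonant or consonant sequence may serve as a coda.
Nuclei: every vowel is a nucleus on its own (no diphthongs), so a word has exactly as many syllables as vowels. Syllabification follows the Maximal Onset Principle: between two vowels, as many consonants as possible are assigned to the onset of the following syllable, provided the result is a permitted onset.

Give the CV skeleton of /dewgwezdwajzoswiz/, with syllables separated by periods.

Vowels present: e, e, a, o, i; each is a nucleus, giving 5 syllables.
V1 /e/ – V2 /e/: /wgw/; trying suffixes from longest down, /gw/ is the first permitted one, so coda /w/ | onset /gw/.
V2 /e/ – V3 /a/: /zdw/; trying suffixes from longest down, /dw/ is the first permitted one, so coda /z/ | onset /dw/.
V3 /a/ – V4 /o/: cluster /jz/ — the longest permitted-onset suffix is /z/; onset = /z/, preceding coda = /j/.
V4 /o/ – V5 /i/: cluster /sw/ — /sw/ is itself a permitted onset, so the whole cluster goes right; preceding coda = ∅.
Putting it together: dew.gwez.dwaj.zo.swiz.
Mapping each syllable to C/V: /dew/ → CVC, /gwez/ → CCVC, /dwaj/ → CCVC, /zo/ → CV, /swiz/ → CCVC.

CVC.CCVC.CCVC.CV.CCVC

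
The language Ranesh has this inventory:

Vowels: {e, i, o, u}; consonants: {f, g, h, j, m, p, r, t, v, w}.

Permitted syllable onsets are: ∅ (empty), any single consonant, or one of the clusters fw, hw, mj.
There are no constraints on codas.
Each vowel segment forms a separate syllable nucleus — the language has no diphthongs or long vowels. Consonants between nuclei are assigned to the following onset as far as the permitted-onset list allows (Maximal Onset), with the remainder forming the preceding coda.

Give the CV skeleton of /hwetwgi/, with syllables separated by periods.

CCVCC.CV

The vowels are e, i — 2 nuclei, so 2 syllables.
V1 /e/ – V2 /i/: /twg/ — longest licit onset from the right is /g/, leaving /tw/ as coda.
Result: hwetw.gi.
Mapping each syllable to C/V: /hwetw/ → CCVCC, /gi/ → CV.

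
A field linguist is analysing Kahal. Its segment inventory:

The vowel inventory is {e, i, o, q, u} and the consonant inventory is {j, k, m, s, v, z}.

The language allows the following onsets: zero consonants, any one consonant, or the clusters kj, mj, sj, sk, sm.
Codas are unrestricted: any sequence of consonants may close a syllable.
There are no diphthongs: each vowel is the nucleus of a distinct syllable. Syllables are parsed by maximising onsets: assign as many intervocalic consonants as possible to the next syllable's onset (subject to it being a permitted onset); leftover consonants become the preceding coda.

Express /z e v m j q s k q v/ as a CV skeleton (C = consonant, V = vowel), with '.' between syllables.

CVC.CCV.CCVC

Vowels present: e, q, q; each is a nucleus, giving 3 syllables.
V1 /e/ – V2 /q/: cluster /vmj/ — the longest permitted-onset suffix is /mj/; onset = /mj/, preceding coda = /v/.
V2 /q/ – V3 /q/: /sk/ — entire cluster is a permitted onset → onset /sk/, coda ∅.
Syllabification: zev.mjq.skqv.
Mapping each syllable to C/V: /zev/ → CVC, /mjq/ → CCV, /skqv/ → CCVC.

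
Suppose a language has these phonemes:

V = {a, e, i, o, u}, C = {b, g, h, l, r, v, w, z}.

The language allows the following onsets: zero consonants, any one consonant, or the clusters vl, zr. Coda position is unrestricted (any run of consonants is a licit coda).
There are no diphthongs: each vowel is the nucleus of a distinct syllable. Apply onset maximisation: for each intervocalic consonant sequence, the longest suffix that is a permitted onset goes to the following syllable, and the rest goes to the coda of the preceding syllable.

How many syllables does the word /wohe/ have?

2

Nuclei (vowels): o, e → 2 syllables.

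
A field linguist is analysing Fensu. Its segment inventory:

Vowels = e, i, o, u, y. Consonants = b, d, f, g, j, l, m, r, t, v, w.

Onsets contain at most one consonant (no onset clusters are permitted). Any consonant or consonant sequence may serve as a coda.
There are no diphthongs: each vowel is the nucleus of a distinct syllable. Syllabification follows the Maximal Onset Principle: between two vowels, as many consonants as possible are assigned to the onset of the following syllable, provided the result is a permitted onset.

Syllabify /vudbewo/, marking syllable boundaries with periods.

vud.be.wo

The vowels are u, e, o — 3 nuclei, so 3 syllables.
/u…e/ gap (V1→V2): /db/; trying suffixes from longest down, /b/ is the first permitted one, so coda /d/ | onset /b/.
/e…o/ gap (V2→V3): /w/ is a single consonant, so it becomes the next onset.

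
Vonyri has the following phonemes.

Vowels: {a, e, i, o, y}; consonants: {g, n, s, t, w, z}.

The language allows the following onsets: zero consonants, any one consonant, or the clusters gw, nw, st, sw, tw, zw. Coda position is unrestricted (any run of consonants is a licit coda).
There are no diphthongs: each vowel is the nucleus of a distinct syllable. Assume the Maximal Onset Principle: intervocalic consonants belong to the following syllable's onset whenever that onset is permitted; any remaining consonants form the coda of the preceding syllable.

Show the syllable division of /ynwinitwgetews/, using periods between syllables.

Nuclei (vowels): y, i, i, e, e → 5 syllables.
V1 /y/ – V2 /i/: /nw/ — entire cluster is a permitted onset → onset /nw/, coda ∅.
V2 /i/ – V3 /i/: just /n/ — single C goes to the following onset.
V3 /i/ – V4 /e/: /twg/; trying suffixes from longest down, /g/ is the first permitted one, so coda /tw/ | onset /g/.
V4 /e/ – V5 /e/: /t/ → onset of the next syllable (single consonants are always licit onsets).

y.nwi.nitw.ge.tews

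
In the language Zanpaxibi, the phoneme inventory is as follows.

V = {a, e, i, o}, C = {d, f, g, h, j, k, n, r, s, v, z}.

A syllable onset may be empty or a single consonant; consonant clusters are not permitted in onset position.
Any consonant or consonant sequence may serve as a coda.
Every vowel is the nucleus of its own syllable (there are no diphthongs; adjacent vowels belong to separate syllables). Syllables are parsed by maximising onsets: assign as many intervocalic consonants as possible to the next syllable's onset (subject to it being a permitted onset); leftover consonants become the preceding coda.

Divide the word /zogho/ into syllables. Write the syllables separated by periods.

The vowels are o, o — 2 nuclei, so 2 syllables.
/o…o/ gap (V1→V2): cluster /gh/ — the longest permitted-onset suffix is /h/; onset = /h/, preceding coda = /g/.

zog.ho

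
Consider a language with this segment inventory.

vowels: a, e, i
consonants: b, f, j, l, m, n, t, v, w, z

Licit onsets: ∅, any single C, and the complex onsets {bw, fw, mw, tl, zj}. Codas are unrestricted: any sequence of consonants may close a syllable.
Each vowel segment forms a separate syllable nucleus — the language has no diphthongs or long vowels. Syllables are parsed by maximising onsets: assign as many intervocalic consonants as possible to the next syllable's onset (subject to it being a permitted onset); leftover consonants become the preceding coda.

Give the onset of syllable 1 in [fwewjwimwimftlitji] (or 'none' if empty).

fw

Vowels present: e, i, i, i, i; each is a nucleus, giving 5 syllables.
/e…i/ gap (V1→V2): /wjw/ — longest licit onset from the right is /w/, leaving /wj/ as coda.
/i…i/ gap (V2→V3): /mw/ is a licit onset in full, so it all attaches to the next syllable.
/i…i/ gap (V3→V4): /mftl/; trying suffixes from longest down, /tl/ is the first permitted one, so coda /mf/ | onset /tl/.
/i…i/ gap (V4→V5): /tj/ splits as /t/ + /j/ (/j/ is the longest suffix that is a licit onset).
Syllabification: fwewj.wi.mwimf.tlit.ji.
Syllable 1 is /fwewj/: onset /fw/, nucleus /e/, coda /wj/.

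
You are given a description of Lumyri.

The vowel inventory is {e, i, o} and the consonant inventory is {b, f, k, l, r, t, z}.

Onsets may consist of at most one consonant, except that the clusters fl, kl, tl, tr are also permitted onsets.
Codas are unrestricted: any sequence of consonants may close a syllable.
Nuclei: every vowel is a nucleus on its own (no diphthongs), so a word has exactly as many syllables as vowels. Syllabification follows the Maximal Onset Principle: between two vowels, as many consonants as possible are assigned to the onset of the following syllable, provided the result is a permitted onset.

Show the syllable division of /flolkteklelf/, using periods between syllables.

flolk.te.klelf

Nuclei (vowels): o, e, e → 3 syllables.
σ1/σ2 boundary: cluster /lkt/ — the longest permitted-onset suffix is /t/; onset = /t/, preceding coda = /lk/.
σ2/σ3 boundary: cluster /kl/ — /kl/ is itself a permitted onset, so the whole cluster goes right; preceding coda = ∅.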